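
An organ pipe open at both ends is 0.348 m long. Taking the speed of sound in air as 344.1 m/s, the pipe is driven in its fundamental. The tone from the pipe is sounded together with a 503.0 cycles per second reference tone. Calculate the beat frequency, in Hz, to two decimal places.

Open pipe: f_n = n·v/(2L) = 1·344.1/(2·0.348) = 494.3966 Hz.
f_beat = |494.3966 − 503.0| = 8.60 Hz.

8.60 Hz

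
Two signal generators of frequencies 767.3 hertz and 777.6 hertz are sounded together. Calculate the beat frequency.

10.3 Hz

The beat frequency equals the magnitude of the frequency difference.
|767.3 − 777.6| = 10.3 Hz.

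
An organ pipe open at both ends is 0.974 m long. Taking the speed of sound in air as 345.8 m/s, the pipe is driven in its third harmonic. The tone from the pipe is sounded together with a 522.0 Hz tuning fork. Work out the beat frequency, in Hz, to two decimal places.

Open pipe: f_n = n·v/(2L) = 3·345.8/(2·0.974) = 532.5462 Hz.
f_beat = |532.5462 − 522.0| = 10.55 Hz.

10.55 Hz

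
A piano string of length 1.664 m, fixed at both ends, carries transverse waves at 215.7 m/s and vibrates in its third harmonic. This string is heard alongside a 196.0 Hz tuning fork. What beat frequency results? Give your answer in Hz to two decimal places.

For a string fixed at both ends, f_n = n·v/(2L) = 3·215.7/(2·1.664) = 194.4411 Hz.
f_beat = |194.4411 − 196.0| = 1.56 Hz.

1.56 Hz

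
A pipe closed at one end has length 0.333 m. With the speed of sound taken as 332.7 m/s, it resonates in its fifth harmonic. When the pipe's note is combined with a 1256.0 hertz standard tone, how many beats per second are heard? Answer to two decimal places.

Closed pipe (odd harmonics): f_n = n·v/(4L) = 5·332.7/(4·0.333) = 1248.8739 Hz.
f_beat = |1248.8739 − 1256.0| = 7.13 Hz.

7.13 Hz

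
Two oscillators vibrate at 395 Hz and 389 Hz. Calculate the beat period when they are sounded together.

f_beat = |395 − 389| = 6 Hz.
Beat period T = 1 / f_beat = 1 / 6 s.

0.167 s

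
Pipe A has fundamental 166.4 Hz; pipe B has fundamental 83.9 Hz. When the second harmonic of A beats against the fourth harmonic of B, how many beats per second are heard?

Second harmonic of the first: 2·166.4 = 332.8 Hz.
Fourth harmonic of the second: 4·83.9 = 335.6 Hz.
f_beat = |332.8 − 335.6| = 2.8 Hz.

2.8 Hz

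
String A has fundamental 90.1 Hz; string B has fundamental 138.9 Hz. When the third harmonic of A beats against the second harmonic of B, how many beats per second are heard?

7.5 Hz

Third harmonic of the first: 3·90.1 = 270.3 Hz.
Second harmonic of the second: 2·138.9 = 277.8 Hz.
f_beat = |270.3 − 277.8| = 7.5 Hz.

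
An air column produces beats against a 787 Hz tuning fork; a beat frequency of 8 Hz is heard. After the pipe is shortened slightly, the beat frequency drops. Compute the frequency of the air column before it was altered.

779 Hz

|f − 787| = 8, so the air column was at either 779 Hz or 795 Hz.
A shorter pipe has a higher fundamental; the adjustment raises the air column's frequency.
The beat rate fell, so the adjustment moved the air column toward 787 Hz — it must have started below the reference.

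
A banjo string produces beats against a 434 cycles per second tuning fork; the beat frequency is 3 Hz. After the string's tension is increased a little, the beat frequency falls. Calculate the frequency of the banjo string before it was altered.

431 Hz

|f − 434| = 3, so the banjo string was at either 431 Hz or 437 Hz.
Higher tension means higher frequency; the adjustment raises the banjo string's frequency.
The beat rate fell, so the adjustment moved the banjo string toward 434 Hz — it must have started below the reference.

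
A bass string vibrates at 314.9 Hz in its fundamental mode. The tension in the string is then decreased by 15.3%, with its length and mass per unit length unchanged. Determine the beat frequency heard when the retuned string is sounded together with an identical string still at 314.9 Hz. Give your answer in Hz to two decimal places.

25.09 Hz

For a string, f ∝ √T, so the new frequency is 314.9·√0.847 = 289.8107 Hz.
f_beat = |289.8107 − 314.9| = 25.09 Hz.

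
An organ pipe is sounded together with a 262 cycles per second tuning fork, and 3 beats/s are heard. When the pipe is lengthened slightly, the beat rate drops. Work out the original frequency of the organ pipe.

265 Hz

|f − 262| = 3, so the organ pipe was at either 259 Hz or 265 Hz.
A longer pipe has a lower fundamental; the adjustment lowers the organ pipe's frequency.
The beat rate fell, so the adjustment moved the organ pipe toward 262 Hz — it must have started above the reference.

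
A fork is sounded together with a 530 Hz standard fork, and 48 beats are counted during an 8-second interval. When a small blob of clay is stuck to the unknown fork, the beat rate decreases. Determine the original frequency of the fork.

Beat frequency = 48/8 = 6 Hz.
|f − 530| = 6, so the fork was at either 524 Hz or 536 Hz.
Adding mass to a fork lowers its frequency; the adjustment lowers the fork's frequency.
The beat rate fell, so the adjustment moved the fork toward 530 Hz — it must have started above the reference.

536 Hz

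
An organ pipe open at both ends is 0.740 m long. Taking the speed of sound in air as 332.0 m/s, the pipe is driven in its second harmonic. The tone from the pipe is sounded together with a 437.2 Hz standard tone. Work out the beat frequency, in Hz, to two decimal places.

Open pipe: f_n = n·v/(2L) = 2·332.0/(2·0.740) = 448.6486 Hz.
f_beat = |448.6486 − 437.2| = 11.45 Hz.

11.45 Hz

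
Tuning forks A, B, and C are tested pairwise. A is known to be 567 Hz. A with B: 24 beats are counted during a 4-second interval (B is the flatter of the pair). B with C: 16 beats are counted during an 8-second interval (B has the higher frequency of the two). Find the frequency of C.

A–B: Beat frequency = 24/4 = 6 Hz.
B is below A, so f_B = 567 − 6 = 561 Hz.
B–C: Beat frequency = 16/8 = 2 Hz.
C is below B, so f_C = 561 − 2 = 559 Hz.

559 Hz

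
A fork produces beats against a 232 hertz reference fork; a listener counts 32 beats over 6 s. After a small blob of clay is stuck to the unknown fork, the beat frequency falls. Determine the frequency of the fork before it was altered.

237.3333 Hz

Beat frequency = 32/6 = 5.3333 Hz.
|f − 232| = 5.3333, so the fork was at either 226.6667 Hz or 237.3333 Hz.
Adding mass to a fork lowers its frequency; the adjustment lowers the fork's frequency.
The beat rate fell, so the adjustment moved the fork toward 232 Hz — it must have started above the reference.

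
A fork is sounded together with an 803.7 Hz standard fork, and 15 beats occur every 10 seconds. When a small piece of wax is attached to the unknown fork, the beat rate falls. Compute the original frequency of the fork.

Beat frequency = 15/10 = 1.5 Hz.
|f − 803.7| = 1.5, so the fork was at either 802.2 Hz or 805.2 Hz.
Loading a fork with wax lowers its frequency; the adjustment lowers the fork's frequency.
The beat rate fell, so the adjustment moved the fork toward 803.7 Hz — it must have started above the reference.

805.2 Hz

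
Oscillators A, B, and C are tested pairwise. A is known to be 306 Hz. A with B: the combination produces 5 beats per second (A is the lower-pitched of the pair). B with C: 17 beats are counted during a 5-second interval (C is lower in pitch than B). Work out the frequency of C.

307.6 Hz

B is above A, so f_B = 306 + 5 = 311 Hz.
B–C: Beat frequency = 17/5 = 3.4 Hz.
C is below B, so f_C = 311 − 3.4 = 307.6 Hz.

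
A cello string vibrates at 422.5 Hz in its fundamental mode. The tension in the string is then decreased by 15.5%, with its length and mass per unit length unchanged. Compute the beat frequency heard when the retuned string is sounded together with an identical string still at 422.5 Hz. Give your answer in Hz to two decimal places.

34.12 Hz

For a string, f ∝ √T, so the new frequency is 422.5·√0.845 = 388.3784 Hz.
f_beat = |388.3784 − 422.5| = 34.12 Hz.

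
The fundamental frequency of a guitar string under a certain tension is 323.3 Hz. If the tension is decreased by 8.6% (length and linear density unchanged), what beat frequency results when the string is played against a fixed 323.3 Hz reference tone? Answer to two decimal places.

For a string, f ∝ √T, so the new frequency is 323.3·√0.914 = 309.0856 Hz.
f_beat = |309.0856 − 323.3| = 14.21 Hz.

14.21 Hz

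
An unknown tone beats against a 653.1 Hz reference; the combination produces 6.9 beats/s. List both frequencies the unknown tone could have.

646.2 Hz or 660 Hz

|f − 653.1| = 6.9, so f = 653.1 ± 6.9.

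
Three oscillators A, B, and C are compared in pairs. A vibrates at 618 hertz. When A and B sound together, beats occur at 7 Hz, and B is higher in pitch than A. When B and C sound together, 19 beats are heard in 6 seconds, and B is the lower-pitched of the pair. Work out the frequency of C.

628.1667 Hz

B is above A, so f_B = 618 + 7 = 625 Hz.
B–C: Beat frequency = 19/6 = 3.1667 Hz.
C is above B, so f_C = 625 + 3.1667 = 628.1667 Hz.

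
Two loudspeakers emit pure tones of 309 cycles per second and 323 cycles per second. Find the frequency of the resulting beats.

14 Hz

The beat frequency equals the magnitude of the frequency difference.
|309 − 323| = 14 Hz.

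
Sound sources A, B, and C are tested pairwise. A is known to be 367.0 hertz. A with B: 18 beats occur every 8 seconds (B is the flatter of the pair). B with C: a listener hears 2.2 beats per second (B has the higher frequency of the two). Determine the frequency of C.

362.55 Hz

A–B: Beat frequency = 18/8 = 2.25 Hz.
B is below A, so f_B = 367.0 − 2.25 = 364.75 Hz.
C is below B, so f_C = 364.75 − 2.2 = 362.55 Hz.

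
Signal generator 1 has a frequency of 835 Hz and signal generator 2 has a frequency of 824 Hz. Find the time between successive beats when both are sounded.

0.091 s

f_beat = |835 − 824| = 11 Hz.
Beat period T = 1 / f_beat = 1 / 11 s.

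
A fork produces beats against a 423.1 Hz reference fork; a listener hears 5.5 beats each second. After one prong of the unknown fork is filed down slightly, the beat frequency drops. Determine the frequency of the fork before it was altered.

417.6 Hz

|f − 423.1| = 5.5, so the fork was at either 417.6 Hz or 428.6 Hz.
Filing a prong removes mass and raises the fork's frequency; the adjustment raises the fork's frequency.
The beat rate fell, so the adjustment moved the fork toward 423.1 Hz — it must have started below the reference.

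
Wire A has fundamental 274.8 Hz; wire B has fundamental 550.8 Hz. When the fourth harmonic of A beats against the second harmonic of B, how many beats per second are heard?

2.4 Hz

Fourth harmonic of the first: 4·274.8 = 1099.2 Hz.
Second harmonic of the second: 2·550.8 = 1101.6 Hz.
f_beat = |1099.2 − 1101.6| = 2.4 Hz.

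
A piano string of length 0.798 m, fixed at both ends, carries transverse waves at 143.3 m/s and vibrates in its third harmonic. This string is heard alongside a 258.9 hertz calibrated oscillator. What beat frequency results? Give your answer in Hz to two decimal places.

For a string fixed at both ends, f_n = n·v/(2L) = 3·143.3/(2·0.798) = 269.3609 Hz.
f_beat = |269.3609 − 258.9| = 10.46 Hz.

10.46 Hz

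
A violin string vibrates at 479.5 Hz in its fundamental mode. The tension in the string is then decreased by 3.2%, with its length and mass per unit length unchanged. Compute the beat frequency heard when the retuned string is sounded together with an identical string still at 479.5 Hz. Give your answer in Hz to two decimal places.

For a string, f ∝ √T, so the new frequency is 479.5·√0.968 = 471.7656 Hz.
f_beat = |471.7656 − 479.5| = 7.73 Hz.

7.73 Hz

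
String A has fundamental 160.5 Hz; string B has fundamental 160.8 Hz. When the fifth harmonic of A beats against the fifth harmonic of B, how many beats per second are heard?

1.5 Hz

Fifth harmonic of the first: 5·160.5 = 802.5 Hz.
Fifth harmonic of the second: 5·160.8 = 804.0 Hz.
f_beat = |802.5 − 804.0| = 1.5 Hz.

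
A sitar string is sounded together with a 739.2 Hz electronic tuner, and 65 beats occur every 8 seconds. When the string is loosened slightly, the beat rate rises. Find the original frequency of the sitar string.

Beat frequency = 65/8 = 8.125 Hz.
|f − 739.2| = 8.125, so the sitar string was at either 731.075 Hz or 747.325 Hz.
Reducing tension lowers a string's frequency; the adjustment lowers the sitar string's frequency.
The beat rate rose, so the adjustment moved the sitar string further from 739.2 Hz — it was already below the reference.

731.075 Hz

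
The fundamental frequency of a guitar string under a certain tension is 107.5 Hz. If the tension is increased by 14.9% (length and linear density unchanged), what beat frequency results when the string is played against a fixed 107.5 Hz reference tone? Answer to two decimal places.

For a string, f ∝ √T, so the new frequency is 107.5·√1.149 = 115.2308 Hz.
f_beat = |115.2308 − 107.5| = 7.73 Hz.

7.73 Hz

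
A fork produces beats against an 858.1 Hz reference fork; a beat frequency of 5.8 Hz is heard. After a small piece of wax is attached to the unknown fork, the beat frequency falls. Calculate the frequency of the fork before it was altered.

|f − 858.1| = 5.8, so the fork was at either 852.3 Hz or 863.9 Hz.
Loading a fork with wax lowers its frequency; the adjustment lowers the fork's frequency.
The beat rate fell, so the adjustment moved the fork toward 858.1 Hz — it must have started above the reference.

863.9 Hz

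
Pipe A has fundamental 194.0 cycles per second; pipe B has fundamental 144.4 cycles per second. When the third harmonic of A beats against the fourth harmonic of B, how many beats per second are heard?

Third harmonic of the first: 3·194.0 = 582.0 Hz.
Fourth harmonic of the second: 4·144.4 = 577.6 Hz.
f_beat = |582.0 − 577.6| = 4.4 Hz.

4.4 Hz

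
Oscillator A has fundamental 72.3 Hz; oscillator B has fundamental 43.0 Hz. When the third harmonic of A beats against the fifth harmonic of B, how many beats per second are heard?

1.9 Hz

Third harmonic of the first: 3·72.3 = 216.9 Hz.
Fifth harmonic of the second: 5·43.0 = 215.0 Hz.
f_beat = |216.9 − 215.0| = 1.9 Hz.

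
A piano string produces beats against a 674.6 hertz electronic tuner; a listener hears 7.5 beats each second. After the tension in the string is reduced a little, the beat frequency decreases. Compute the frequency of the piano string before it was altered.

682.1 Hz

|f − 674.6| = 7.5, so the piano string was at either 667.1 Hz or 682.1 Hz.
Lower tension means lower frequency; the adjustment lowers the piano string's frequency.
The beat rate fell, so the adjustment moved the piano string toward 674.6 Hz — it must have started above the reference.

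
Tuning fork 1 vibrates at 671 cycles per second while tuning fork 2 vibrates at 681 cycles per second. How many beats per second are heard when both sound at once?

Beats arise from superposition of two nearby frequencies; the beat rate is |f₁ − f₂|.
|671 − 681| = 10 Hz.

10 Hz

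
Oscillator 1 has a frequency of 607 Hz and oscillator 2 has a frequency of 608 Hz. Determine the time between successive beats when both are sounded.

1.000 s

f_beat = |607 − 608| = 1 Hz.
Beat period T = 1 / f_beat = 1 / 1 s.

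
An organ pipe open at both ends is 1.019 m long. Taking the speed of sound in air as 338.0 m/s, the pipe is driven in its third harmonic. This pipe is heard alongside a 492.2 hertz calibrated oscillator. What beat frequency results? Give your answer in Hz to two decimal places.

5.35 Hz

Open pipe: f_n = n·v/(2L) = 3·338.0/(2·1.019) = 497.5466 Hz.
f_beat = |497.5466 − 492.2| = 5.35 Hz.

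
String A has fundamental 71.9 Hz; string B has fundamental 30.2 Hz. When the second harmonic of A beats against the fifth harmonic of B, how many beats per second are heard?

Second harmonic of the first: 2·71.9 = 143.8 Hz.
Fifth harmonic of the second: 5·30.2 = 151.0 Hz.
f_beat = |143.8 − 151.0| = 7.2 Hz.

7.2 Hz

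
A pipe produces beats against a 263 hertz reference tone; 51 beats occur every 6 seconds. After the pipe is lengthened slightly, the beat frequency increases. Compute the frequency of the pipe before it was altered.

Beat frequency = 51/6 = 8.5 Hz.
|f − 263| = 8.5, so the pipe was at either 254.5 Hz or 271.5 Hz.
A longer pipe has a lower fundamental; the adjustment lowers the pipe's frequency.
The beat rate rose, so the adjustment moved the pipe further from 263 Hz — it was already below the reference.

254.5 Hz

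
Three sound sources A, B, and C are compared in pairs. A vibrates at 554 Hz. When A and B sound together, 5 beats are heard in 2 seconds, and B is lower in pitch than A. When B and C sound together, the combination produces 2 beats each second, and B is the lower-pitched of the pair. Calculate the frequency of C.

553.5 Hz

A–B: Beat frequency = 5/2 = 2.5 Hz.
B is below A, so f_B = 554 − 2.5 = 551.5 Hz.
C is above B, so f_C = 551.5 + 2 = 553.5 Hz.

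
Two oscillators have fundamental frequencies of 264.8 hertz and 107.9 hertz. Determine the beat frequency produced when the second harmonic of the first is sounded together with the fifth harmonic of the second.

9.9 Hz

Second harmonic of the first: 2·264.8 = 529.6 Hz.
Fifth harmonic of the second: 5·107.9 = 539.5 Hz.
f_beat = |529.6 − 539.5| = 9.9 Hz.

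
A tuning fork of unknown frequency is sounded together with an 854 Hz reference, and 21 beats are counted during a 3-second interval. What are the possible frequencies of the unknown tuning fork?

Beat frequency = 21/3 = 7 Hz.
|f − 854| = 7, so f = 854 ± 7.

847 Hz or 861 Hz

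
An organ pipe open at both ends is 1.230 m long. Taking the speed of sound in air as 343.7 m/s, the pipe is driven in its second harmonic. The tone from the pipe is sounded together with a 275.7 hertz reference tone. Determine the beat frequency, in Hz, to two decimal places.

Open pipe: f_n = n·v/(2L) = 2·343.7/(2·1.230) = 279.4309 Hz.
f_beat = |279.4309 − 275.7| = 3.73 Hz.

3.73 Hz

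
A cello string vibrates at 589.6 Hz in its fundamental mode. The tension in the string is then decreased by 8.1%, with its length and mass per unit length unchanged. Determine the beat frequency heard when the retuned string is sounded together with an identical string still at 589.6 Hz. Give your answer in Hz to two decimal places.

For a string, f ∝ √T, so the new frequency is 589.6·√0.919 = 565.2170 Hz.
f_beat = |565.2170 − 589.6| = 24.38 Hz.

24.38 Hz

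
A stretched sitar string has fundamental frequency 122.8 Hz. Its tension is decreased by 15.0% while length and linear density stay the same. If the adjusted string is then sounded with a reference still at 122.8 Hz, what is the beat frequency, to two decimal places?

9.58 Hz

For a string, f ∝ √T, so the new frequency is 122.8·√0.850 = 113.2160 Hz.
f_beat = |113.2160 − 122.8| = 9.58 Hz.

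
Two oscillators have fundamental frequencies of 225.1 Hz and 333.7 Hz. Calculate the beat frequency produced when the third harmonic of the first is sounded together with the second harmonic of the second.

7.9 Hz

Third harmonic of the first: 3·225.1 = 675.3 Hz.
Second harmonic of the second: 2·333.7 = 667.4 Hz.
f_beat = |675.3 − 667.4| = 7.9 Hz.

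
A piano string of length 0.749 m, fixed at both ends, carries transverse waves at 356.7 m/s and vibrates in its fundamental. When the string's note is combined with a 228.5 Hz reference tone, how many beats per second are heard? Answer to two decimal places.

9.62 Hz

For a string fixed at both ends, f_n = n·v/(2L) = 1·356.7/(2·0.749) = 238.1175 Hz.
f_beat = |238.1175 − 228.5| = 9.62 Hz.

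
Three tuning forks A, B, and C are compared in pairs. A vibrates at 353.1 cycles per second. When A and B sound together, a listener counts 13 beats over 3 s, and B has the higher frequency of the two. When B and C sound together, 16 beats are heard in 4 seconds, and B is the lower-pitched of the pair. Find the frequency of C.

A–B: Beat frequency = 13/3 = 4.3333 Hz.
B is above A, so f_B = 353.1 + 4.3333 = 357.4333 Hz.
B–C: Beat frequency = 16/4 = 4 Hz.
C is above B, so f_C = 357.4333 + 4 = 361.4333 Hz.

361.4333 Hz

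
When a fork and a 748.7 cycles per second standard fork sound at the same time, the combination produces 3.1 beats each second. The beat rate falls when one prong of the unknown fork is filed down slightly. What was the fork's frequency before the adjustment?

745.6 Hz

|f − 748.7| = 3.1, so the fork was at either 745.6 Hz or 751.8 Hz.
Filing a prong removes mass and raises the fork's frequency; the adjustment raises the fork's frequency.
The beat rate fell, so the adjustment moved the fork toward 748.7 Hz — it must have started below the reference.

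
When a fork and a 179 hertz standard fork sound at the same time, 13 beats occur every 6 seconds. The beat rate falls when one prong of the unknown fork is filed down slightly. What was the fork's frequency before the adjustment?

176.8333 Hz

Beat frequency = 13/6 = 2.1667 Hz.
|f − 179| = 2.1667, so the fork was at either 176.8333 Hz or 181.1667 Hz.
Filing a prong removes mass and raises the fork's frequency; the adjustment raises the fork's frequency.
The beat rate fell, so the adjustment moved the fork toward 179 Hz — it must have started below the reference.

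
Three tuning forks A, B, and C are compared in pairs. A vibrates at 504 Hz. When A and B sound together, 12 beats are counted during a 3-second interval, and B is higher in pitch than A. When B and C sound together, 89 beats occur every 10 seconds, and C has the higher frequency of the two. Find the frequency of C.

516.9 Hz

A–B: Beat frequency = 12/3 = 4 Hz.
B is above A, so f_B = 504 + 4 = 508 Hz.
B–C: Beat frequency = 89/10 = 8.9 Hz.
C is above B, so f_C = 508 + 8.9 = 516.9 Hz.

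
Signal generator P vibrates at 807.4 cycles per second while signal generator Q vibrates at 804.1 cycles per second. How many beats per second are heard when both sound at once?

3.3 Hz

The beat frequency equals the magnitude of the frequency difference.
|807.4 − 804.1| = 3.3 Hz.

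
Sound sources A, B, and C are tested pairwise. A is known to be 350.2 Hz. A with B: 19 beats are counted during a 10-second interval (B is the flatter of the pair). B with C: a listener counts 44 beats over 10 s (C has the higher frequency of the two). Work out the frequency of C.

A–B: Beat frequency = 19/10 = 1.9 Hz.
B is below A, so f_B = 350.2 − 1.9 = 348.3 Hz.
B–C: Beat frequency = 44/10 = 4.4 Hz.
C is above B, so f_C = 348.3 + 4.4 = 352.7 Hz.

352.7 Hz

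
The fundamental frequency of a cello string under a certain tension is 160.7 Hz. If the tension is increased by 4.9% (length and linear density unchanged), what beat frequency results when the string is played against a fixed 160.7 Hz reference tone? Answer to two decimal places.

3.89 Hz

For a string, f ∝ √T, so the new frequency is 160.7·√1.049 = 164.5901 Hz.
f_beat = |164.5901 − 160.7| = 3.89 Hz.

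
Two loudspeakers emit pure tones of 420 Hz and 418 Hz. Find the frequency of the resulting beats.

The beat frequency equals the magnitude of the frequency difference.
|420 − 418| = 2 Hz.

2 Hz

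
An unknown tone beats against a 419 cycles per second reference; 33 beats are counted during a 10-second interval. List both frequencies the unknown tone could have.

Beat frequency = 33/10 = 3.3 Hz.
|f − 419| = 3.3, so f = 419 ± 3.3.

415.7 Hz or 422.3 Hz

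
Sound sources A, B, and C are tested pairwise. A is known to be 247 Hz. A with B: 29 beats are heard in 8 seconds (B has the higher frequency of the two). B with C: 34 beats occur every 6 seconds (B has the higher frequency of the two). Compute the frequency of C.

A–B: Beat frequency = 29/8 = 3.625 Hz.
B is above A, so f_B = 247 + 3.625 = 250.625 Hz.
B–C: Beat frequency = 34/6 = 5.6667 Hz.
C is below B, so f_C = 250.625 − 5.6667 = 244.9583 Hz.

244.9583 Hz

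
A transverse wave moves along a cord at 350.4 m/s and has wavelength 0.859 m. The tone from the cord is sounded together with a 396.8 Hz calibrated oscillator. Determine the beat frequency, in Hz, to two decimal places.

11.12 Hz

Source frequency f = v/λ = 350.4/0.859 = 407.9162 Hz.
f_beat = |407.9162 − 396.8| = 11.12 Hz.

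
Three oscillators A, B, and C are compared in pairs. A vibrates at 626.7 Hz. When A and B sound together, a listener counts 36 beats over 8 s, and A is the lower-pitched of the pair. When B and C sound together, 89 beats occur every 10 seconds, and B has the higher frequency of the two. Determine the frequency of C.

622.3 Hz

A–B: Beat frequency = 36/8 = 4.5 Hz.
B is above A, so f_B = 626.7 + 4.5 = 631.2 Hz.
B–C: Beat frequency = 89/10 = 8.9 Hz.
C is below B, so f_C = 631.2 − 8.9 = 622.3 Hz.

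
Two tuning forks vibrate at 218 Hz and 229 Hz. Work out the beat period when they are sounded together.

0.091 s

f_beat = |218 − 229| = 11 Hz.
Beat period T = 1 / f_beat = 1 / 11 s.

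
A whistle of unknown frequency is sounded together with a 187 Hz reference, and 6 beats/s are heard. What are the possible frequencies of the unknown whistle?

181 Hz or 193 Hz

|f − 187| = 6, so f = 187 ± 6.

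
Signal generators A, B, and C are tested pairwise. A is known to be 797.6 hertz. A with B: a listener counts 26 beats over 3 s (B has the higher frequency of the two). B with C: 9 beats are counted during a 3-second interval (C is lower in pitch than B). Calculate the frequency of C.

803.2667 Hz

A–B: Beat frequency = 26/3 = 8.6667 Hz.
B is above A, so f_B = 797.6 + 8.6667 = 806.2667 Hz.
B–C: Beat frequency = 9/3 = 3 Hz.
C is below B, so f_C = 806.2667 − 3 = 803.2667 Hz.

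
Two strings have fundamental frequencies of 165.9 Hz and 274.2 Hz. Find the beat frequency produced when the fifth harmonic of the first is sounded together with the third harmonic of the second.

Fifth harmonic of the first: 5·165.9 = 829.5 Hz.
Third harmonic of the second: 3·274.2 = 822.6 Hz.
f_beat = |829.5 − 822.6| = 6.9 Hz.

6.9 Hz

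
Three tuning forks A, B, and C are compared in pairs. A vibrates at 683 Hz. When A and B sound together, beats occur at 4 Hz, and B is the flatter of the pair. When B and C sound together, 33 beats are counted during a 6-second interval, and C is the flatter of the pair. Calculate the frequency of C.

B is below A, so f_B = 683 − 4 = 679 Hz.
B–C: Beat frequency = 33/6 = 5.5 Hz.
C is below B, so f_C = 679 − 5.5 = 673.5 Hz.

673.5 Hz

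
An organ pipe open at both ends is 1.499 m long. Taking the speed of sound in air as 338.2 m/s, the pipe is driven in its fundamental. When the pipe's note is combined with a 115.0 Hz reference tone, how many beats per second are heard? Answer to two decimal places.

Open pipe: f_n = n·v/(2L) = 1·338.2/(2·1.499) = 112.8085 Hz.
f_beat = |112.8085 − 115.0| = 2.19 Hz.

2.19 Hz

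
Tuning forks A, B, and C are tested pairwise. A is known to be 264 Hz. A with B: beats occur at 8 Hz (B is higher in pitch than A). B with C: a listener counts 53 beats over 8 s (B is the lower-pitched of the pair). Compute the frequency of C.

278.625 Hz

B is above A, so f_B = 264 + 8 = 272 Hz.
B–C: Beat frequency = 53/8 = 6.625 Hz.
C is above B, so f_C = 272 + 6.625 = 278.625 Hz.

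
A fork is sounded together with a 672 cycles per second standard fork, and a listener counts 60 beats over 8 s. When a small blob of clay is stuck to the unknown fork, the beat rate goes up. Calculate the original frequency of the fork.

664.5 Hz

Beat frequency = 60/8 = 7.5 Hz.
|f − 672| = 7.5, so the fork was at either 664.5 Hz or 679.5 Hz.
Adding mass to a fork lowers its frequency; the adjustment lowers the fork's frequency.
The beat rate rose, so the adjustment moved the fork further from 672 Hz — it was already below the reference.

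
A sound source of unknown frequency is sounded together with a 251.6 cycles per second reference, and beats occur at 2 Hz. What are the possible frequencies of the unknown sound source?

249.6 Hz or 253.6 Hz

|f − 251.6| = 2, so f = 251.6 ± 2.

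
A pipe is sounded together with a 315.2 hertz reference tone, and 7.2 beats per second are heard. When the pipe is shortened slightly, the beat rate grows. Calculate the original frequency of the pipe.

|f − 315.2| = 7.2, so the pipe was at either 308 Hz or 322.4 Hz.
A shorter pipe has a higher fundamental; the adjustment raises the pipe's frequency.
The beat rate rose, so the adjustment moved the pipe further from 315.2 Hz — it was already above the reference.

322.4 Hz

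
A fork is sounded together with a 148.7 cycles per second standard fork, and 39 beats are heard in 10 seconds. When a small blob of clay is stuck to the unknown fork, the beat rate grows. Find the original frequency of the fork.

144.8 Hz

Beat frequency = 39/10 = 3.9 Hz.
|f − 148.7| = 3.9, so the fork was at either 144.8 Hz or 152.6 Hz.
Adding mass to a fork lowers its frequency; the adjustment lowers the fork's frequency.
The beat rate rose, so the adjustment moved the fork further from 148.7 Hz — it was already below the reference.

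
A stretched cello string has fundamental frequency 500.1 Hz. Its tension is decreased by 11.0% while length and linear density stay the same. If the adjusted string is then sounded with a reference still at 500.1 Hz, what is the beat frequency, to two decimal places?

28.31 Hz

For a string, f ∝ √T, so the new frequency is 500.1·√0.890 = 471.7934 Hz.
f_beat = |471.7934 − 500.1| = 28.31 Hz.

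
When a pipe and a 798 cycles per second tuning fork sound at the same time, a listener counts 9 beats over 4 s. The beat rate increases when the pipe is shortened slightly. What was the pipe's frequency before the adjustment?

800.25 Hz

Beat frequency = 9/4 = 2.25 Hz.
|f − 798| = 2.25, so the pipe was at either 795.75 Hz or 800.25 Hz.
A shorter pipe has a higher fundamental; the adjustment raises the pipe's frequency.
The beat rate rose, so the adjustment moved the pipe further from 798 Hz — it was already above the reference.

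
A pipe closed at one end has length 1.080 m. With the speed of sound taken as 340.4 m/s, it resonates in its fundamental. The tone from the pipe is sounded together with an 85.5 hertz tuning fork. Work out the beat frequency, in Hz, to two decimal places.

Closed pipe (odd harmonics): f_n = n·v/(4L) = 1·340.4/(4·1.080) = 78.7963 Hz.
f_beat = |78.7963 − 85.5| = 6.70 Hz.

6.70 Hz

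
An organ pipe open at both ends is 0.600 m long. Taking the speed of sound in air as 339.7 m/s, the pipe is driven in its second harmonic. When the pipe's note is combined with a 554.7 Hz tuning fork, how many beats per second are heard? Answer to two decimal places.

11.47 Hz

Open pipe: f_n = n·v/(2L) = 2·339.7/(2·0.600) = 566.1667 Hz.
f_beat = |566.1667 − 554.7| = 11.47 Hz.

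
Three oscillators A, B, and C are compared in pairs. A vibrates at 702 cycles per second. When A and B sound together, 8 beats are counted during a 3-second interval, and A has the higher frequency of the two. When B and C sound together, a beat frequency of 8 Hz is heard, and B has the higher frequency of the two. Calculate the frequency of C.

A–B: Beat frequency = 8/3 = 2.6667 Hz.
B is below A, so f_B = 702 − 2.6667 = 699.3333 Hz.
C is below B, so f_C = 699.3333 − 8 = 691.3333 Hz.

691.3333 Hz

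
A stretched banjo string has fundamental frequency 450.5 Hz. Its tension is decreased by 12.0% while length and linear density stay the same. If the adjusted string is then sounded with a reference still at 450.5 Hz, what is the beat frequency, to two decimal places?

For a string, f ∝ √T, so the new frequency is 450.5·√0.880 = 422.6065 Hz.
f_beat = |422.6065 − 450.5| = 27.89 Hz.

27.89 Hz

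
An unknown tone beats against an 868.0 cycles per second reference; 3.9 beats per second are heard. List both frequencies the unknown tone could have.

864.1 Hz or 871.9 Hz

|f − 868.0| = 3.9, so f = 868.0 ± 3.9.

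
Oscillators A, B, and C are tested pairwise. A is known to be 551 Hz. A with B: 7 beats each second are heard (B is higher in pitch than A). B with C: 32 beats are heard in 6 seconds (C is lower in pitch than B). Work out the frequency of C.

552.6667 Hz

B is above A, so f_B = 551 + 7 = 558 Hz.
B–C: Beat frequency = 32/6 = 5.3333 Hz.
C is below B, so f_C = 558 − 5.3333 = 552.6667 Hz.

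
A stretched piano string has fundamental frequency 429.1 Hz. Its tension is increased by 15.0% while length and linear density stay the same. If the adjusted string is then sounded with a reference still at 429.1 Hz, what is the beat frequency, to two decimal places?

31.06 Hz

For a string, f ∝ √T, so the new frequency is 429.1·√1.150 = 460.1585 Hz.
f_beat = |460.1585 − 429.1| = 31.06 Hz.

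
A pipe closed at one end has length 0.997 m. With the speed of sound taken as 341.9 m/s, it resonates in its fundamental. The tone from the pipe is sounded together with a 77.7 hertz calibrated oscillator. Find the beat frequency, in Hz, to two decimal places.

8.03 Hz

Closed pipe (odd harmonics): f_n = n·v/(4L) = 1·341.9/(4·0.997) = 85.7322 Hz.
f_beat = |85.7322 − 77.7| = 8.03 Hz.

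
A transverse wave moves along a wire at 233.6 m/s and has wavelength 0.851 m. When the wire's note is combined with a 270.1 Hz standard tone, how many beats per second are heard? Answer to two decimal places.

Source frequency f = v/λ = 233.6/0.851 = 274.5006 Hz.
f_beat = |274.5006 − 270.1| = 4.40 Hz.

4.40 Hz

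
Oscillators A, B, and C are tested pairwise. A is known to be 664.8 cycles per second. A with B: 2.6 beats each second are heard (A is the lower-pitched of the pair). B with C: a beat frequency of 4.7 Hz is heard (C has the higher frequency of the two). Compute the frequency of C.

B is above A, so f_B = 664.8 + 2.6 = 667.4 Hz.
C is above B, so f_C = 667.4 + 4.7 = 672.1 Hz.

672.1 Hz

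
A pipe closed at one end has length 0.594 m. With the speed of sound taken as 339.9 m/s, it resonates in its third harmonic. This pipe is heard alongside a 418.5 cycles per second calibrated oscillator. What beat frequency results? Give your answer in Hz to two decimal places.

10.67 Hz

Closed pipe (odd harmonics): f_n = n·v/(4L) = 3·339.9/(4·0.594) = 429.1667 Hz.
f_beat = |429.1667 − 418.5| = 10.67 Hz.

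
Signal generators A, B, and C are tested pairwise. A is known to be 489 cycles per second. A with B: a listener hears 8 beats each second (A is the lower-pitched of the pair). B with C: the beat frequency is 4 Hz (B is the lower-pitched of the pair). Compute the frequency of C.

B is above A, so f_B = 489 + 8 = 497 Hz.
C is above B, so f_C = 497 + 4 = 501 Hz.

501 Hz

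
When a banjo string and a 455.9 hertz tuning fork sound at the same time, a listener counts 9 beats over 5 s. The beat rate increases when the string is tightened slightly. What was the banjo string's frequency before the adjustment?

457.7 Hz

Beat frequency = 9/5 = 1.8 Hz.
|f − 455.9| = 1.8, so the banjo string was at either 454.1 Hz or 457.7 Hz.
Increasing tension raises a string's frequency; the adjustment raises the banjo string's frequency.
The beat rate rose, so the adjustment moved the banjo string further from 455.9 Hz — it was already above the reference.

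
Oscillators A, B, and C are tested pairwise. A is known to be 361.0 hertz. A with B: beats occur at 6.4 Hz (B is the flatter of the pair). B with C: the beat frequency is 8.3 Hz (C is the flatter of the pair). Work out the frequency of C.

B is below A, so f_B = 361.0 − 6.4 = 354.6 Hz.
C is below B, so f_C = 354.6 − 8.3 = 346.3 Hz.

346.3 Hz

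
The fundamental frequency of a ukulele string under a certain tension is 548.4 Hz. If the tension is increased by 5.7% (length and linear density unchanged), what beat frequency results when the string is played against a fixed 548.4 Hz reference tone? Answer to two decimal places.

For a string, f ∝ √T, so the new frequency is 548.4·√1.057 = 563.8128 Hz.
f_beat = |563.8128 − 548.4| = 15.41 Hz.

15.41 Hz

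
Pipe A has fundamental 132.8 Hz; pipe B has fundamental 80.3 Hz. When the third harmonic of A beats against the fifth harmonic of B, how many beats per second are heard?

3.1 Hz

Third harmonic of the first: 3·132.8 = 398.4 Hz.
Fifth harmonic of the second: 5·80.3 = 401.5 Hz.
f_beat = |398.4 − 401.5| = 3.1 Hz.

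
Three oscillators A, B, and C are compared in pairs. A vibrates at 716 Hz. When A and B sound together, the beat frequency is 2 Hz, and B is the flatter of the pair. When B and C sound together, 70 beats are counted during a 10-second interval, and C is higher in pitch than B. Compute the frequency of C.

721 Hz

B is below A, so f_B = 716 − 2 = 714 Hz.
B–C: Beat frequency = 70/10 = 7 Hz.
C is above B, so f_C = 714 + 7 = 721 Hz.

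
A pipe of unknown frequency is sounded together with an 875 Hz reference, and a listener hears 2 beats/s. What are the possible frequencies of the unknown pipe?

|f − 875| = 2, so f = 875 ± 2.

873 Hz or 877 Hz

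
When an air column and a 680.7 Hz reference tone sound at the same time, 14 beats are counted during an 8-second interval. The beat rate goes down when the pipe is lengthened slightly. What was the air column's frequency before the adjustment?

Beat frequency = 14/8 = 1.75 Hz.
|f − 680.7| = 1.75, so the air column was at either 678.95 Hz or 682.45 Hz.
A longer pipe has a lower fundamental; the adjustment lowers the air column's frequency.
The beat rate fell, so the adjustment moved the air column toward 680.7 Hz — it must have started above the reference.

682.45 Hz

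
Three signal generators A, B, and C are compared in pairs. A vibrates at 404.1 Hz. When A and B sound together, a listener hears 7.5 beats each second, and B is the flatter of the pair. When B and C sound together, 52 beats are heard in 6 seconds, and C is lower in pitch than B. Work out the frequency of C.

B is below A, so f_B = 404.1 − 7.5 = 396.6 Hz.
B–C: Beat frequency = 52/6 = 8.6667 Hz.
C is below B, so f_C = 396.6 − 8.6667 = 387.9333 Hz.

387.9333 Hz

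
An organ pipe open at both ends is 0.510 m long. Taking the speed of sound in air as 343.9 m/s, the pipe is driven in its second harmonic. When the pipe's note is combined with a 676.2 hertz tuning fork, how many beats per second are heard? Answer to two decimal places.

Open pipe: f_n = n·v/(2L) = 2·343.9/(2·0.510) = 674.3137 Hz.
f_beat = |674.3137 − 676.2| = 1.89 Hz.

1.89 Hz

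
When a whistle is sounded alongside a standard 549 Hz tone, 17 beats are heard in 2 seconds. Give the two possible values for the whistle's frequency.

540.5 Hz or 557.5 Hz

Beat frequency = 17/2 = 8.5 Hz.
|f − 549| = 8.5, so f = 549 ± 8.5.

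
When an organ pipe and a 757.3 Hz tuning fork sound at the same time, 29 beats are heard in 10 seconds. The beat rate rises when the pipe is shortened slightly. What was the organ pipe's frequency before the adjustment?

760.2 Hz

Beat frequency = 29/10 = 2.9 Hz.
|f − 757.3| = 2.9, so the organ pipe was at either 754.4 Hz or 760.2 Hz.
A shorter pipe has a higher fundamental; the adjustment raises the organ pipe's frequency.
The beat rate rose, so the adjustment moved the organ pipe further from 757.3 Hz — it was already above the reference.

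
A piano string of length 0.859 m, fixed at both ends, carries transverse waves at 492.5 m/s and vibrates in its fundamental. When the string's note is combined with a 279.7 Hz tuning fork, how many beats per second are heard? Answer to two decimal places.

For a string fixed at both ends, f_n = n·v/(2L) = 1·492.5/(2·0.859) = 286.6705 Hz.
f_beat = |286.6705 − 279.7| = 6.97 Hz.

6.97 Hz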